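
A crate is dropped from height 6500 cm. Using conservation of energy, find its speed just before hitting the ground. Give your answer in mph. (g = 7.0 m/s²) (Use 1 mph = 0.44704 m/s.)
Convert to SI: h = 65.0 m
mgh = ½mv² ⇒ v = √(2gh) = √(2·7.0·65.0) = 30.1662 m/s = 67.48 mph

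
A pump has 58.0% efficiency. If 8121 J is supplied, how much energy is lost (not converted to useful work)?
W_lost = W_in(1 − η) = 8121·(1 − 0.58) = 3411 J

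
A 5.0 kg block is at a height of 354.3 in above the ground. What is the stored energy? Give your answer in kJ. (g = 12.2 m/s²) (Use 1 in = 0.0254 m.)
Convert to SI: m = 5.0 kg, h = 8.99922 m
PE = mgh = (5.0)(12.2)(8.99922) = 548.952 J = 0.549 kJ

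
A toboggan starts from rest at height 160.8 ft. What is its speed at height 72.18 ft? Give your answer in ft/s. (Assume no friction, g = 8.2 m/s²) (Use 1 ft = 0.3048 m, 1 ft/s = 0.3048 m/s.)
Convert to SI: h₁−h₂ = 27.0114 m
mgh₁ = mgh₂ + ½mv² ⇒ v = √(2g(h₁−h₂)) = √(2·8.2·27.0114) = 21.0472 m/s = 69.05 ft/s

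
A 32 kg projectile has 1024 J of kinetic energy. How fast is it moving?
v = √(2·KE/m) = √(2·1024/32) = 8.0 m/s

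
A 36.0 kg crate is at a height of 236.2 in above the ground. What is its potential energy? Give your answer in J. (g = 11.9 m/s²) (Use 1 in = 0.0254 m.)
Convert to SI: m = 36.0 kg, h = 5.99948 m
PE = mgh = (36.0)(11.9)(5.99948) = 2570 J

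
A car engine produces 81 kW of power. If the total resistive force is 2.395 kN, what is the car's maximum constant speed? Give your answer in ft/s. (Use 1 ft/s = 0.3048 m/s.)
Convert to SI: F = 2395.0 N
P = Fv ⇒ v = P/F = 81000 W/2395.0 N = 33.8205 m/s = 111.0 ft/s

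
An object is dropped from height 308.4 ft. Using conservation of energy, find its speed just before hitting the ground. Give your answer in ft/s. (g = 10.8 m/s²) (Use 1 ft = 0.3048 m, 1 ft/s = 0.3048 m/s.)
Convert to SI: h = 94.0003 m
mgh = ½mv² ⇒ v = √(2gh) = √(2·10.8·94.0003) = 45.06 m/s = 147.8 ft/s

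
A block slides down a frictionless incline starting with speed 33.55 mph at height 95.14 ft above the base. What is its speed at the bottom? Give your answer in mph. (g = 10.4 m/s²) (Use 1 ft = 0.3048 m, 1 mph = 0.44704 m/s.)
Convert to SI: v₀ = 14.9982 m/s, h = 28.9987 m
½mv₀² + mgh = ½mv² ⇒ v = √(v₀² + 2gh) = √(14.9982² + 2·10.4·28.9987) = 28.777 m/s = 64.37 mph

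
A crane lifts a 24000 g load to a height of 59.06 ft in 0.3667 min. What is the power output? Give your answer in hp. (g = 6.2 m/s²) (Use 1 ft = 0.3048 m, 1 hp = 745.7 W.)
Convert to SI: m = 24.0 kg, h = 18.0015 m, t = 22.002 s
P = mgh/t = (24.0)(6.2)(18.0015)/22.002 = 121.744 W = 0.1633 hp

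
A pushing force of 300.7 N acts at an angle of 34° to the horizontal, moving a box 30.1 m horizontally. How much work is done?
W = F·d·cosθ = (300.7)(30.1)cos(34°) = 7504 J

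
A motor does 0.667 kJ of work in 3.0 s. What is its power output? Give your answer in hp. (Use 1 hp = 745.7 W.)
Convert to SI: W = 667.0 J, t = 3.0 s
P = W/t = 667.0/3.0 = 222.333 W = 0.2982 hp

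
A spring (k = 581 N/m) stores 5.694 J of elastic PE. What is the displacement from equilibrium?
x = √(2·PE/k) = √(2·5.694/581) = 0.14 m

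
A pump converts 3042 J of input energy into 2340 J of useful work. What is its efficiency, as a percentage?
η = W_out/W_in = 2340/3042 = 76.92%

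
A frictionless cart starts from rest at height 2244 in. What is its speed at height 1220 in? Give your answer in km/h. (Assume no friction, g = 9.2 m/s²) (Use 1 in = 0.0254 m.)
Convert to SI: h₁−h₂ = 26.0096 m
mgh₁ = mgh₂ + ½mv² ⇒ v = √(2g(h₁−h₂)) = √(2·9.2·26.0096) = 21.8764 m/s = 78.76 km/h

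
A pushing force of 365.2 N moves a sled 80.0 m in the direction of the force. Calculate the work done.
W = F·d = (365.2)(80.0) = 29220 J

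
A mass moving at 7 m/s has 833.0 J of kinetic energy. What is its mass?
m = 2·KE/v² = 2·833.0/(7)² = 34.0 kg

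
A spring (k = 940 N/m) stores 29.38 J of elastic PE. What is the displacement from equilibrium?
x = √(2·PE/k) = √(2·29.38/940) = 0.25 m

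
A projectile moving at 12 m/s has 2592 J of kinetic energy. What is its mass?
m = 2·KE/v² = 2·2592/(12)² = 36.0 kg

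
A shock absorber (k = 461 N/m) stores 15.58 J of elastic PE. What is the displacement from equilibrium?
x = √(2·PE/k) = √(2·15.58/461) = 0.26 m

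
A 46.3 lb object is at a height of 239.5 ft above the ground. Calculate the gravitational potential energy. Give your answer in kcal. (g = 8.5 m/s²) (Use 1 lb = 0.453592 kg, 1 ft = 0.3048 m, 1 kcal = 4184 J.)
Convert to SI: m = 21.0013 kg, h = 72.9996 m
PE = mgh = (21.0013)(8.5)(72.9996) = 13031.2 J = 3.115 kcal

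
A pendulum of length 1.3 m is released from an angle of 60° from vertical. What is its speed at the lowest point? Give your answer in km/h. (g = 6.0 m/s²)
h = L(1 − cosθ) = 1.3(1 − cos60°) = 0.65 m
v = √(2gh) = √(2·6.0·0.65) = 2.79285 m/s = 10.05 km/h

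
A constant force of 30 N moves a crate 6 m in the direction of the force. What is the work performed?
W = F·d = (30)(6) = 180.0 J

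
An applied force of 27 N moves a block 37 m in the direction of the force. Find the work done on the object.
W = F·d = (27)(37) = 999.0 J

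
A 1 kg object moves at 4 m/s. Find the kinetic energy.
KE = ½mv² = ½(1)(4)² = 8.0 J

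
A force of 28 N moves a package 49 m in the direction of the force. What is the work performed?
W = F·d = (28)(49) = 1372 J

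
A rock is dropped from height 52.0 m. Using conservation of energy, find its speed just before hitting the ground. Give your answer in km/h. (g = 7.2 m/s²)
mgh = ½mv² ⇒ v = √(2gh) = √(2·7.2·52.0) = 27.3642 m/s = 98.51 km/h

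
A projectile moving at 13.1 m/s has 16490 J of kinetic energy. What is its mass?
m = 2·KE/v² = 2·16490/(13.1)² = 192.2 kg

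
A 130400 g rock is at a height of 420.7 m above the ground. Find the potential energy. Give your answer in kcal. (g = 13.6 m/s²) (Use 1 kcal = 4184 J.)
Convert to SI: m = 130.4 kg, h = 420.7 m
PE = mgh = (130.4)(13.6)(420.7) = 746086 J = 178.3 kcal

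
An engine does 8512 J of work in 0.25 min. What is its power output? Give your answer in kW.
Convert to SI: W = 8512.0 J, t = 15.0 s
P = W/t = 8512.0/15.0 = 567.467 W = 0.5675 kW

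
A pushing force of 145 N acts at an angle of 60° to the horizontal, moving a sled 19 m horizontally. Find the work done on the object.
W = F·d·cosθ = (145)(19)cos(60°) = 1378 J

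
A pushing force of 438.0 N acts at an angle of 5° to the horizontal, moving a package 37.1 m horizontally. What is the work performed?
W = F·d·cosθ = (438.0)(37.1)cos(5°) = 16190 J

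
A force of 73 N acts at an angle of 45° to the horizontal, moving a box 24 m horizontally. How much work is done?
W = F·d·cosθ = (73)(24)cos(45°) = 1239 J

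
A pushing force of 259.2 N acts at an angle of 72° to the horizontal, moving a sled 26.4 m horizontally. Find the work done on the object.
W = F·d·cosθ = (259.2)(26.4)cos(72°) = 2115 J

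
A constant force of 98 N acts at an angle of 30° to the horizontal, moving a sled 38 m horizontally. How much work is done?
W = F·d·cosθ = (98)(38)cos(30°) = 3225 J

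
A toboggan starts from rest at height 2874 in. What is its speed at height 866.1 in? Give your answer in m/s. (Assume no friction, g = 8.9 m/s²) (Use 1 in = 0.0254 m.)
Convert to SI: h₁−h₂ = 51.0007 m
mgh₁ = mgh₂ + ½mv² ⇒ v = √(2g(h₁−h₂)) = √(2·8.9·51.0007) = 30.13 m/s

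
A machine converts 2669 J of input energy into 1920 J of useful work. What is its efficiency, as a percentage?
η = W_out/W_in = 1920/2669 = 71.94%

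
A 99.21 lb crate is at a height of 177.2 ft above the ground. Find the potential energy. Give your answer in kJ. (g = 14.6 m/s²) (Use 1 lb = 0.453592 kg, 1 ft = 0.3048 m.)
Convert to SI: m = 45.0009 kg, h = 54.0106 m
PE = mgh = (45.0009)(14.6)(54.0106) = 35485.6 J = 35.49 kJ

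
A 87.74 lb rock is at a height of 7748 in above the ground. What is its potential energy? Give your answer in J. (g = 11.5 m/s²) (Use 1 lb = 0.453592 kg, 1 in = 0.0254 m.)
Convert to SI: m = 39.7982 kg, h = 196.799 m
PE = mgh = (39.7982)(11.5)(196.799) = 90070 J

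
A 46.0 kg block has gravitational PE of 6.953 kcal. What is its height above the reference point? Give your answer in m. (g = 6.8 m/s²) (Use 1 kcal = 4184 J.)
Convert to SI: m = 46.0 kg, PE = 29091.4 J
h = PE/(mg) = 29091.4/(46.0·6.8) = 93.0 m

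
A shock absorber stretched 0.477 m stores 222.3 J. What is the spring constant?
k = 2·PE/x² = 2·222.3/(0.477)² = 1954 N/m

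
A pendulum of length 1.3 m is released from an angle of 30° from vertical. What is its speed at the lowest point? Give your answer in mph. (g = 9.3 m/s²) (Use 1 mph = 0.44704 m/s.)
h = L(1 − cosθ) = 1.3(1 − cos30°) = 0.174167 m
v = √(2gh) = √(2·9.3·0.174167) = 1.79986 m/s = 4.026 mph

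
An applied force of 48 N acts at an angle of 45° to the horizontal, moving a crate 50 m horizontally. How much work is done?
W = F·d·cosθ = (48)(50)cos(45°) = 1697 J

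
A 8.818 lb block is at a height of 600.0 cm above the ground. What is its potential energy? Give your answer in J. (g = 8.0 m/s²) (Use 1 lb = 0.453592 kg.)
Convert to SI: m = 3.99977 kg, h = 6.0 m
PE = mgh = (3.99977)(8.0)(6.0) = 192.0 J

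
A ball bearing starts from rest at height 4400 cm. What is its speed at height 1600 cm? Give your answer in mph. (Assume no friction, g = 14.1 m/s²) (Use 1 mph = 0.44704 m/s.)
Convert to SI: h₁−h₂ = 28.0 m
mgh₁ = mgh₂ + ½mv² ⇒ v = √(2g(h₁−h₂)) = √(2·14.1·28.0) = 28.0998 m/s = 62.86 mph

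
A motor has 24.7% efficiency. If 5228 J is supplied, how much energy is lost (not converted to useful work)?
W_lost = W_in(1 − η) = 5228·(1 − 0.247) = 3937 J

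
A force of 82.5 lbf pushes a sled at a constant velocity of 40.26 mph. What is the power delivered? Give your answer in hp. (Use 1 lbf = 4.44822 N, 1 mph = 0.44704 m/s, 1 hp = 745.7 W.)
Convert to SI: F = 366.978 N, v = 17.9978 m/s
P = Fv = (366.978)(17.9978) = 6604.81 W = 8.857 hp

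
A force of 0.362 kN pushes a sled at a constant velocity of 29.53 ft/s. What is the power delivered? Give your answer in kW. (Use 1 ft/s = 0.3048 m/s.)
Convert to SI: F = 362.0 N, v = 9.00074 m/s
P = Fv = (362.0)(9.00074) = 3258.27 W = 3.258 kW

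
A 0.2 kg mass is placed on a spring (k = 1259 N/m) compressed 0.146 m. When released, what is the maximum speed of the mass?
½kx² = ½mv² ⇒ v = x√(k/m) = (0.146)√(1259/0.2) = 11.58 m/s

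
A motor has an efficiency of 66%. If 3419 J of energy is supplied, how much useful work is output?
W_out = η·W_in = 0.66·3419 = 2256.54 J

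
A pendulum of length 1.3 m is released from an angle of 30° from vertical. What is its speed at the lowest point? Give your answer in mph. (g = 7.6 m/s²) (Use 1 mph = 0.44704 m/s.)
h = L(1 − cosθ) = 1.3(1 − cos30°) = 0.174167 m
v = √(2gh) = √(2·7.6·0.174167) = 1.62706 m/s = 3.64 mph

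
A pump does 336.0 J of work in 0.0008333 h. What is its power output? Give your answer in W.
Convert to SI: W = 336.0 J, t = 2.99988 s
P = W/t = 336.0/2.99988 = 112.0 W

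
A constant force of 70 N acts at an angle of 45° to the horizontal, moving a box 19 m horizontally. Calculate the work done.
W = F·d·cosθ = (70)(19)cos(45°) = 940.5 J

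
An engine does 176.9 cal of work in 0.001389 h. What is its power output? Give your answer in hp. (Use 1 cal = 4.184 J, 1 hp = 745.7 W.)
Convert to SI: W = 740.15 J, t = 5.0004 s
P = W/t = 740.15/5.0004 = 148.018 W = 0.1985 hp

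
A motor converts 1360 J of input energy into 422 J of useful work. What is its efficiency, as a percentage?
η = W_out/W_in = 422/1360 = 31.03%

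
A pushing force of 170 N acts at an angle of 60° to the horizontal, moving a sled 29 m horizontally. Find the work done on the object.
W = F·d·cosθ = (170)(29)cos(60°) = 2465 J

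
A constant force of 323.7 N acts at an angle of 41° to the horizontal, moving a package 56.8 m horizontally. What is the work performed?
W = F·d·cosθ = (323.7)(56.8)cos(41°) = 13880 J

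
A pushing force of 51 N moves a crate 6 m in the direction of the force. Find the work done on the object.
W = F·d = (51)(6) = 306.0 J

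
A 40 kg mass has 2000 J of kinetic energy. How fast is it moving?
v = √(2·KE/m) = √(2·2000/40) = 10.0 m/s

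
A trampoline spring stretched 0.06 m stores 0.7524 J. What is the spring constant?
k = 2·PE/x² = 2·0.7524/(0.06)² = 418.0 N/m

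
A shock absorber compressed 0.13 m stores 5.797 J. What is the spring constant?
k = 2·PE/x² = 2·5.797/(0.13)² = 686.0 N/m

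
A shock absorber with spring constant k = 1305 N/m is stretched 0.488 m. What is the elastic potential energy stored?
PE = ½kx² = ½(1305)(0.488)² = 155.4 J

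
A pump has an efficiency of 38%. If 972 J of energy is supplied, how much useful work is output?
W_out = η·W_in = 0.38·972 = 369.36 J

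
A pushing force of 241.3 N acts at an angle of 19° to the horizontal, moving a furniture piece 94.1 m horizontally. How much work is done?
W = F·d·cosθ = (241.3)(94.1)cos(19°) = 21470 J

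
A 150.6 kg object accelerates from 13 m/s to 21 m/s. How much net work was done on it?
W = ΔKE = ½m(v₂² − v₁²) = ½(150.6)(21² − 13²) = 20481.6 J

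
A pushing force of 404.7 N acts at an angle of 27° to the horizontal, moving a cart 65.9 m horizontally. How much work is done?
W = F·d·cosθ = (404.7)(65.9)cos(27°) = 23760 J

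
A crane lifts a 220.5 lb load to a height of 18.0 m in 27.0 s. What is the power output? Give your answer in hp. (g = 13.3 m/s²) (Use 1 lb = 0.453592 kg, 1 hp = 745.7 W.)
Convert to SI: m = 100.017 kg, h = 18.0 m, t = 27.0 s
P = mgh/t = (100.017)(13.3)(18.0)/27.0 = 886.818 W = 1.189 hp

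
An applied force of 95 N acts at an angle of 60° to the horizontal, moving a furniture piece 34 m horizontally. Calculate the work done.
W = F·d·cosθ = (95)(34)cos(60°) = 1615 J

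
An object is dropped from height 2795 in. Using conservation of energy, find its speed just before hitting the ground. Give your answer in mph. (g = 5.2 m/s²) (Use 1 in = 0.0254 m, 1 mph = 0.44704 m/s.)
Convert to SI: h = 70.993 m
mgh = ½mv² ⇒ v = √(2gh) = √(2·5.2·70.993) = 27.1722 m/s = 60.78 mph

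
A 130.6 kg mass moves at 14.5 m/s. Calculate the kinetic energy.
KE = ½mv² = ½(130.6)(14.5)² = 13730 J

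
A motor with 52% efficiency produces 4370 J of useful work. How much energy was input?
W_in = W_out/η = 4370/0.52 = 8404 J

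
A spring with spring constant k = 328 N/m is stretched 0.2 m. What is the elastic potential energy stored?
PE = ½kx² = ½(328)(0.2)² = 6.56 J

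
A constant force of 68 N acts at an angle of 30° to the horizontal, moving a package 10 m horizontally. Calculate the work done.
W = F·d·cosθ = (68)(10)cos(30°) = 588.9 J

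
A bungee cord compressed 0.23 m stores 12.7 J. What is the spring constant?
k = 2·PE/x² = 2·12.7/(0.23)² = 480.2 N/m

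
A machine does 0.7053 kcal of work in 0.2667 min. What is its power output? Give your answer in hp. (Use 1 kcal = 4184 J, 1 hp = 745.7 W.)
Convert to SI: W = 2950.98 J, t = 16.002 s
P = W/t = 2950.98/16.002 = 184.413 W = 0.2473 hp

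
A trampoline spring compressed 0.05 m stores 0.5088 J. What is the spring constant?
k = 2·PE/x² = 2·0.5088/(0.05)² = 407.0 N/m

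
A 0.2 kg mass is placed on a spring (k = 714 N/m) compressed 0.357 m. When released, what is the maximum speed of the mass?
½kx² = ½mv² ⇒ v = x√(k/m) = (0.357)√(714/0.2) = 21.33 m/s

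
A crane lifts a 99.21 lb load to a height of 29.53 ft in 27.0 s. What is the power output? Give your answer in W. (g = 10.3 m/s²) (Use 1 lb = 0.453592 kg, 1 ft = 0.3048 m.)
Convert to SI: m = 45.0009 kg, h = 9.00074 m, t = 27.0 s
P = mgh/t = (45.0009)(10.3)(9.00074)/27.0 = 154.5 W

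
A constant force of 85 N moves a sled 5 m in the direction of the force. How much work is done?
W = F·d = (85)(5) = 425.0 J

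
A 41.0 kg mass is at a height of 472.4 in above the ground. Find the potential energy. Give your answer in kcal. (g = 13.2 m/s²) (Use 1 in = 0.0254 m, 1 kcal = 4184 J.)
Convert to SI: m = 41.0 kg, h = 11.999 m
PE = mgh = (41.0)(13.2)(11.999) = 6493.84 J = 1.552 kcal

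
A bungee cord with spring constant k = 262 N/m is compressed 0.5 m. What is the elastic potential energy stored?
PE = ½kx² = ½(262)(0.5)² = 32.75 J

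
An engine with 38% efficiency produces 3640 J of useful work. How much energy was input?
W_in = W_out/η = 3640/0.38 = 9579 J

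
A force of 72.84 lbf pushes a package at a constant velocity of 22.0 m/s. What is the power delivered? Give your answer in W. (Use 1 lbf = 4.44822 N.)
Convert to SI: F = 324.008 N, v = 22.0 m/s
P = Fv = (324.008)(22.0) = 7128 W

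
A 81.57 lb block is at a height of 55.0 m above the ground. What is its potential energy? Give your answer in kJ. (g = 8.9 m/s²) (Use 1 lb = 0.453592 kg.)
Convert to SI: m = 36.9995 kg, h = 55.0 m
PE = mgh = (36.9995)(8.9)(55.0) = 18111.3 J = 18.11 kJ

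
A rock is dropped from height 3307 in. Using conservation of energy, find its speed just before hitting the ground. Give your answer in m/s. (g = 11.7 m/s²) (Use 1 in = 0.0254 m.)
Convert to SI: h = 83.9978 m
mgh = ½mv² ⇒ v = √(2gh) = √(2·11.7·83.9978) = 44.33 m/s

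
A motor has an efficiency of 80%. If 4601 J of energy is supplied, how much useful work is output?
W_out = η·W_in = 0.8·4601 = 3680.8 J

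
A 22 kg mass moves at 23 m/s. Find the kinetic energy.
KE = ½mv² = ½(22)(23)² = 5819.0 J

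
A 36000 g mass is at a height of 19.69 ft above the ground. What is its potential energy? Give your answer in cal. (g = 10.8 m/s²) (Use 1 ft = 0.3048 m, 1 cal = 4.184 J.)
Convert to SI: m = 36.0 kg, h = 6.00151 m
PE = mgh = (36.0)(10.8)(6.00151) = 2333.39 J = 557.7 cal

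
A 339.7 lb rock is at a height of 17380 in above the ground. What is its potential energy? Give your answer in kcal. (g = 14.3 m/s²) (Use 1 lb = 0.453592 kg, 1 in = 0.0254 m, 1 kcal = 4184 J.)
Convert to SI: m = 154.085 kg, h = 441.452 m
PE = mgh = (154.085)(14.3)(441.452) = 972703 J = 232.5 kcal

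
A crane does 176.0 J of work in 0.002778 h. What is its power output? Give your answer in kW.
Convert to SI: W = 176.0 J, t = 10.0008 s
P = W/t = 176.0/10.0008 = 17.5986 W = 0.0176 kW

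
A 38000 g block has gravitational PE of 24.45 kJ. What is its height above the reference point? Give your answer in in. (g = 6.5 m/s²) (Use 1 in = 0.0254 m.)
Convert to SI: m = 38.0 kg, PE = 24450.0 J
h = PE/(mg) = 24450.0/(38.0·6.5) = 98.9879 m = 3897 in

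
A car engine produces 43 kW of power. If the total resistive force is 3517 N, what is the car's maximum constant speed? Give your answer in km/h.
P = Fv ⇒ v = P/F = 43000 W/3517.0 N = 12.2263 m/s = 44.01 km/h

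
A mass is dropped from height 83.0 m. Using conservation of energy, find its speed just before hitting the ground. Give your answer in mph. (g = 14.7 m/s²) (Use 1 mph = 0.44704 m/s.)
mgh = ½mv² ⇒ v = √(2gh) = √(2·14.7·83.0) = 49.3984 m/s = 110.5 mph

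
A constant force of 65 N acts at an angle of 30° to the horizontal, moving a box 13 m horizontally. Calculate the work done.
W = F·d·cosθ = (65)(13)cos(30°) = 731.8 J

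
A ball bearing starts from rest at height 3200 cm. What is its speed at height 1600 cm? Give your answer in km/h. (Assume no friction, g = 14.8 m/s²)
Convert to SI: h₁−h₂ = 16.0 m
mgh₁ = mgh₂ + ½mv² ⇒ v = √(2g(h₁−h₂)) = √(2·14.8·16.0) = 21.7624 m/s = 78.34 km/h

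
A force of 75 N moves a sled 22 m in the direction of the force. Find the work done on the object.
W = F·d = (75)(22) = 1650 J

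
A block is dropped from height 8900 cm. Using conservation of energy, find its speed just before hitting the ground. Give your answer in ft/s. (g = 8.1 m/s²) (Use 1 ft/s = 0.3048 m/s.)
Convert to SI: h = 89.0 m
mgh = ½mv² ⇒ v = √(2gh) = √(2·8.1·89.0) = 37.971 m/s = 124.6 ft/s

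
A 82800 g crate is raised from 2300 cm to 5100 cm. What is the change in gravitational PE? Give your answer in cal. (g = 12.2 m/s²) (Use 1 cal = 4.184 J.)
Convert to SI: m = 82.8 kg, Δh = 28.0 m
ΔPE = mgΔh = (82.8)(12.2)(28.0) = 28284.5 J = 6760 cal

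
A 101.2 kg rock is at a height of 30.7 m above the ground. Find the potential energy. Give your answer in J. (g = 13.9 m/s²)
PE = mgh = (101.2)(13.9)(30.7) = 43190 J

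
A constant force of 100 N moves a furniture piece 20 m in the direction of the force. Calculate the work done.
W = F·d = (100)(20) = 2000 J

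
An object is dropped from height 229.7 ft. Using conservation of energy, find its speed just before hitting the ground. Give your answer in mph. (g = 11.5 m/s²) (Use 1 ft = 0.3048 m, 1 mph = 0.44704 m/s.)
Convert to SI: h = 70.0126 m
mgh = ½mv² ⇒ v = √(2gh) = √(2·11.5·70.0126) = 40.1284 m/s = 89.76 mph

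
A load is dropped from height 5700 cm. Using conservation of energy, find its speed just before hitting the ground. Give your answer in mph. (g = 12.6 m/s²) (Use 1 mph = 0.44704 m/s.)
Convert to SI: h = 57.0 m
mgh = ½mv² ⇒ v = √(2gh) = √(2·12.6·57.0) = 37.8999 m/s = 84.78 mph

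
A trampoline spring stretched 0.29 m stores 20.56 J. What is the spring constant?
k = 2·PE/x² = 2·20.56/(0.29)² = 488.9 N/m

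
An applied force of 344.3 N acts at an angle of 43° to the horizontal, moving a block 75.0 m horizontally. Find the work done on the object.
W = F·d·cosθ = (344.3)(75.0)cos(43°) = 18890 J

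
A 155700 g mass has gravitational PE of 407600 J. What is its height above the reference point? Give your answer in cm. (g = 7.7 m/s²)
Convert to SI: m = 155.7 kg, PE = 407600 J
h = PE/(mg) = 407600/(155.7·7.7) = 339.981 m = 34000 cm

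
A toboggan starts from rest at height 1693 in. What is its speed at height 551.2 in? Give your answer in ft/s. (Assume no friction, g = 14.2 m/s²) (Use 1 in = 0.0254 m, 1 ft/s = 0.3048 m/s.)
Convert to SI: h₁−h₂ = 29.0017 m
mgh₁ = mgh₂ + ½mv² ⇒ v = √(2g(h₁−h₂)) = √(2·14.2·29.0017) = 28.6993 m/s = 94.16 ft/s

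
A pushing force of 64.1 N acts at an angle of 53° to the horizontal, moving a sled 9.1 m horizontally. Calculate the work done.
W = F·d·cosθ = (64.1)(9.1)cos(53°) = 351.0 J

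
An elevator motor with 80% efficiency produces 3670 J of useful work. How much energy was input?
W_in = W_out/η = 3670/0.8 = 4588 J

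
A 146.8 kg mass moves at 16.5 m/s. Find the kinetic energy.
KE = ½mv² = ½(146.8)(16.5)² = 19980 J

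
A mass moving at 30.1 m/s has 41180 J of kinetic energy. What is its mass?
m = 2·KE/v² = 2·41180/(30.1)² = 90.9 kg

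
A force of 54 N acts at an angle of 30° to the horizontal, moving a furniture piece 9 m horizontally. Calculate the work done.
W = F·d·cosθ = (54)(9)cos(30°) = 420.9 J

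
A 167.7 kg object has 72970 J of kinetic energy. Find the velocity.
v = √(2·KE/m) = √(2·72970/167.7) = 29.5 m/s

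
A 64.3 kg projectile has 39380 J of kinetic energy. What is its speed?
v = √(2·KE/m) = √(2·39380/64.3) = 35.0 m/s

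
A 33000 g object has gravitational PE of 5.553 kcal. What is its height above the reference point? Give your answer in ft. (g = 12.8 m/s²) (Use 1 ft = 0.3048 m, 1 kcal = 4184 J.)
Convert to SI: m = 33.0 kg, PE = 23233.8 J
h = PE/(mg) = 23233.8/(33.0·12.8) = 55.0041 m = 180.5 ft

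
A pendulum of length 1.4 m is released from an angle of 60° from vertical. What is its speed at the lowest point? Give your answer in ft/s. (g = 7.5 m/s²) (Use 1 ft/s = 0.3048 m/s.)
h = L(1 − cosθ) = 1.4(1 − cos60°) = 0.7 m
v = √(2gh) = √(2·7.5·0.7) = 3.24037 m/s = 10.63 ft/s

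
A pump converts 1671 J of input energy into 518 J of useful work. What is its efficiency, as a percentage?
η = W_out/W_in = 518/1671 = 31.0%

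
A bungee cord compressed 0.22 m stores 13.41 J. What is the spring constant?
k = 2·PE/x² = 2·13.41/(0.22)² = 554.1 N/m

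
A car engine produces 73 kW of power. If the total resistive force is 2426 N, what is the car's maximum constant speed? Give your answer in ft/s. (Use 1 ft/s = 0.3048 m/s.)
P = Fv ⇒ v = P/F = 73000 W/2426.0 N = 30.0907 m/s = 98.72 ft/s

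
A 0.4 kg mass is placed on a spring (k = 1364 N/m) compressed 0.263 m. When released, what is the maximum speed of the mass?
½kx² = ½mv² ⇒ v = x√(k/m) = (0.263)√(1364/0.4) = 15.36 m/s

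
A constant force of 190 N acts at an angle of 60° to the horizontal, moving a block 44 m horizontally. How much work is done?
W = F·d·cosθ = (190)(44)cos(60°) = 4180 J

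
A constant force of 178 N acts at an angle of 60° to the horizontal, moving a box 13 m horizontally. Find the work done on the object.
W = F·d·cosθ = (178)(13)cos(60°) = 1157 J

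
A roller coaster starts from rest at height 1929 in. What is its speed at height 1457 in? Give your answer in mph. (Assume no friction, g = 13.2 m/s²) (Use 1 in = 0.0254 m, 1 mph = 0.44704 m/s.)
Convert to SI: h₁−h₂ = 11.9888 m
mgh₁ = mgh₂ + ½mv² ⇒ v = √(2g(h₁−h₂)) = √(2·13.2·11.9888) = 17.7906 m/s = 39.8 mph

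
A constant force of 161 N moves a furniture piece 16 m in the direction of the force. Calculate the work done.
W = F·d = (161)(16) = 2576 J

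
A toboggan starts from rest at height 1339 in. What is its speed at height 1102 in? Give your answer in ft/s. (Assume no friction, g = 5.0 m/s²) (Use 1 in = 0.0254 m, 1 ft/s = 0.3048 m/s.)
Convert to SI: h₁−h₂ = 6.0198 m
mgh₁ = mgh₂ + ½mv² ⇒ v = √(2g(h₁−h₂)) = √(2·5.0·6.0198) = 7.75874 m/s = 25.46 ft/s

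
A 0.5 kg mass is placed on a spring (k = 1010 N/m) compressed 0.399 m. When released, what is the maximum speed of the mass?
½kx² = ½mv² ⇒ v = x√(k/m) = (0.399)√(1010/0.5) = 17.93 m/s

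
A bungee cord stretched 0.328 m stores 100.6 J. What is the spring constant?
k = 2·PE/x² = 2·100.6/(0.328)² = 1870 N/m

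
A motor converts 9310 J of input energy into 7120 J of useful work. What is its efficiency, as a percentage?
η = W_out/W_in = 7120/9310 = 76.48%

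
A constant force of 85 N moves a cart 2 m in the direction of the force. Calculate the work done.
W = F·d = (85)(2) = 170.0 J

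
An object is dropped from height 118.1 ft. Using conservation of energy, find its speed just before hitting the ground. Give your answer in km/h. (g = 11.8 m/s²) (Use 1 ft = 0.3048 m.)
Convert to SI: h = 35.9969 m
mgh = ½mv² ⇒ v = √(2gh) = √(2·11.8·35.9969) = 29.1466 m/s = 104.9 km/h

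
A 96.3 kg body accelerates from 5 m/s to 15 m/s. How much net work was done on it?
W = ΔKE = ½m(v₂² − v₁²) = ½(96.3)(15² − 5²) = 9630.0 J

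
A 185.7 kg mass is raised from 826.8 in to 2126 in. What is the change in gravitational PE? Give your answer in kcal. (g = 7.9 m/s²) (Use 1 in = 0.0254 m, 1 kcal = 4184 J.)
Convert to SI: m = 185.7 kg, Δh = 32.9997 m
ΔPE = mgΔh = (185.7)(7.9)(32.9997) = 48411.5 J = 11.57 kcal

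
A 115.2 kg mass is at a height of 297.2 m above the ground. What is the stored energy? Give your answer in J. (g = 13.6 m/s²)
PE = mgh = (115.2)(13.6)(297.2) = 465600 J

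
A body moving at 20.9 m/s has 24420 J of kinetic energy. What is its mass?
m = 2·KE/v² = 2·24420/(20.9)² = 111.8 kg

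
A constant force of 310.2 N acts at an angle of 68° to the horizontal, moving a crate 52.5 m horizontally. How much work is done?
W = F·d·cosθ = (310.2)(52.5)cos(68°) = 6101 J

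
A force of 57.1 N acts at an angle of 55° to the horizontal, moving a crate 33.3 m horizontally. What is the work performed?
W = F·d·cosθ = (57.1)(33.3)cos(55°) = 1091 J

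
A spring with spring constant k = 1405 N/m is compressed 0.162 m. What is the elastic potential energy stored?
PE = ½kx² = ½(1405)(0.162)² = 18.44 J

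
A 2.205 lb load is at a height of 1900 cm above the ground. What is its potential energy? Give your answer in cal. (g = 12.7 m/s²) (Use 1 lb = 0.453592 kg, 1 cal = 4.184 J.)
Convert to SI: m = 1.00017 kg, h = 19.0 m
PE = mgh = (1.00017)(12.7)(19.0) = 241.341 J = 57.68 cal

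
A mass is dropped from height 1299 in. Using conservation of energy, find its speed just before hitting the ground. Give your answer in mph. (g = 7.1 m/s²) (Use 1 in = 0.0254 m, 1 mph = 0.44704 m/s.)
Convert to SI: h = 32.9946 m
mgh = ½mv² ⇒ v = √(2gh) = √(2·7.1·32.9946) = 21.6454 m/s = 48.42 mph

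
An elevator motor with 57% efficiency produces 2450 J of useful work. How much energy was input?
W_in = W_out/η = 2450/0.57 = 4298 J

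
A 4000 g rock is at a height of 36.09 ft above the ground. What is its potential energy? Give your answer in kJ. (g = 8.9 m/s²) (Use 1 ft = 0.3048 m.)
Convert to SI: m = 4.0 kg, h = 11.0002 m
PE = mgh = (4.0)(8.9)(11.0002) = 391.608 J = 0.3916 kJ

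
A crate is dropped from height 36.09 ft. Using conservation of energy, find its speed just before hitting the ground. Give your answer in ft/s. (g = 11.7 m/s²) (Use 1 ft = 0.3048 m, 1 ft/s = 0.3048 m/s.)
Convert to SI: h = 11.0002 m
mgh = ½mv² ⇒ v = √(2gh) = √(2·11.7·11.0002) = 16.0439 m/s = 52.64 ft/s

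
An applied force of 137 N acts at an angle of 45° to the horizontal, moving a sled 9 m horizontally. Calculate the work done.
W = F·d·cosθ = (137)(9)cos(45°) = 871.9 J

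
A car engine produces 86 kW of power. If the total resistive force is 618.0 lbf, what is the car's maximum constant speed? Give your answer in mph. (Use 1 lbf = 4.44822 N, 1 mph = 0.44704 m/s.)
Convert to SI: F = 2749.0 N
P = Fv ⇒ v = P/F = 86000 W/2749.0 N = 31.2841 m/s = 69.98 mph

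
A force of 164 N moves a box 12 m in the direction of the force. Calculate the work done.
W = F·d = (164)(12) = 1968 J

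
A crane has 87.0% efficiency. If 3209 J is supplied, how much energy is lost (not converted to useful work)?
W_lost = W_in(1 − η) = 3209·(1 − 0.87) = 417.2 J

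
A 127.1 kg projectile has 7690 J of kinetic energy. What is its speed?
v = √(2·KE/m) = √(2·7690/127.1) = 11.0 m/s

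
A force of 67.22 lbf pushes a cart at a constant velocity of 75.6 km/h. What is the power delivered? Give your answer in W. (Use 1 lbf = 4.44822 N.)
Convert to SI: F = 299.009 N, v = 21.0 m/s
P = Fv = (299.009)(21.0) = 6279 W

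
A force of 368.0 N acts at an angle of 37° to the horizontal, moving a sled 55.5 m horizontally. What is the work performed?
W = F·d·cosθ = (368.0)(55.5)cos(37°) = 16310 J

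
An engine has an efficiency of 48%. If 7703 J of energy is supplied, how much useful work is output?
W_out = η·W_in = 0.48·7703 = 3697.44 J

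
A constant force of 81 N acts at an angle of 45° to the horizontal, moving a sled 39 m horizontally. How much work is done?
W = F·d·cosθ = (81)(39)cos(45°) = 2234 J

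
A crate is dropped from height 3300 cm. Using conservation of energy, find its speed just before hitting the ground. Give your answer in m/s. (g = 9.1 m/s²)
Convert to SI: h = 33.0 m
mgh = ½mv² ⇒ v = √(2gh) = √(2·9.1·33.0) = 24.51 m/s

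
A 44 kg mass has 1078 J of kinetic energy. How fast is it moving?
v = √(2·KE/m) = √(2·1078/44) = 7.0 m/s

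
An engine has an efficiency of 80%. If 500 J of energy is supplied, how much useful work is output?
W_out = η·W_in = 0.8·500 = 400.0 J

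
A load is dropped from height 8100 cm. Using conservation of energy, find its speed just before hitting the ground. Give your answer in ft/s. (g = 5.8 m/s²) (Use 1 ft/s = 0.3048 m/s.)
Convert to SI: h = 81.0 m
mgh = ½mv² ⇒ v = √(2gh) = √(2·5.8·81.0) = 30.6529 m/s = 100.6 ft/s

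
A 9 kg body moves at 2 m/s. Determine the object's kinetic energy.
KE = ½mv² = ½(9)(2)² = 18.0 J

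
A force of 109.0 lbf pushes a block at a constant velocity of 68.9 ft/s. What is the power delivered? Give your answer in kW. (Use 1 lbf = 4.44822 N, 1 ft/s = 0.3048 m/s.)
Convert to SI: F = 484.856 N, v = 21.0007 m/s
P = Fv = (484.856)(21.0007) = 10182.3 W = 10.18 kW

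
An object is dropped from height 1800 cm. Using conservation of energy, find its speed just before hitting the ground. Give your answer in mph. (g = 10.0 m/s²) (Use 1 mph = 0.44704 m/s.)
Convert to SI: h = 18.0 m
mgh = ½mv² ⇒ v = √(2gh) = √(2·10.0·18.0) = 18.9737 m/s = 42.44 mph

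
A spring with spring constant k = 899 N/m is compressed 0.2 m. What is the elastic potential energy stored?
PE = ½kx² = ½(899)(0.2)² = 17.98 J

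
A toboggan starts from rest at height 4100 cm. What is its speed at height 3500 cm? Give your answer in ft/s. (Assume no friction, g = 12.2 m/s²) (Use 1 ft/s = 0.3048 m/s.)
Convert to SI: h₁−h₂ = 6.0 m
mgh₁ = mgh₂ + ½mv² ⇒ v = √(2g(h₁−h₂)) = √(2·12.2·6.0) = 12.0996 m/s = 39.7 ft/s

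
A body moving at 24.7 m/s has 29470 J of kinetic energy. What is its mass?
m = 2·KE/v² = 2·29470/(24.7)² = 96.61 kg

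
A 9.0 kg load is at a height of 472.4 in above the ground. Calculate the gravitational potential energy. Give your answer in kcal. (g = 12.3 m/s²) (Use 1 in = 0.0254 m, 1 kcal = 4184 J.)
Convert to SI: m = 9.0 kg, h = 11.999 m
PE = mgh = (9.0)(12.3)(11.999) = 1328.28 J = 0.3175 kcal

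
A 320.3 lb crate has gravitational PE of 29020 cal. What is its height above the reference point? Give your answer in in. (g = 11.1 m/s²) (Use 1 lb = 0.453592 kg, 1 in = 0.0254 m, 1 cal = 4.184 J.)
Convert to SI: m = 145.286 kg, PE = 121420 J
h = PE/(mg) = 121420/(145.286·11.1) = 75.2911 m = 2964 in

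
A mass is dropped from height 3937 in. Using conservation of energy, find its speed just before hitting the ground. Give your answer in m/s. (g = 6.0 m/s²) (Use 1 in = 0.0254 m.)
Convert to SI: h = 99.9998 m
mgh = ½mv² ⇒ v = √(2gh) = √(2·6.0·99.9998) = 34.64 m/s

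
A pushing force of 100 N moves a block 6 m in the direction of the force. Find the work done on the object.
W = F·d = (100)(6) = 600.0 J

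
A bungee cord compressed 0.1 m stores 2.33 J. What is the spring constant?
k = 2·PE/x² = 2·2.33/(0.1)² = 466.0 N/m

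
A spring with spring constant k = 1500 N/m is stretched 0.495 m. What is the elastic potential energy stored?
PE = ½kx² = ½(1500)(0.495)² = 183.8 J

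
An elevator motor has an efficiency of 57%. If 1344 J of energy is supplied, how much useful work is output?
W_out = η·W_in = 0.57·1344 = 766.08 J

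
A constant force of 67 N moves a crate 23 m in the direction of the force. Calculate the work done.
W = F·d = (67)(23) = 1541 J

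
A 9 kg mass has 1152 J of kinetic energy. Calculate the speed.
v = √(2·KE/m) = √(2·1152/9) = 16.0 m/s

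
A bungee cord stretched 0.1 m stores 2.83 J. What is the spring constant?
k = 2·PE/x² = 2·2.83/(0.1)² = 566.0 N/m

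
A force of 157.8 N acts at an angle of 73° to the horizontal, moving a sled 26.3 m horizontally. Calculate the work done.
W = F·d·cosθ = (157.8)(26.3)cos(73°) = 1213 J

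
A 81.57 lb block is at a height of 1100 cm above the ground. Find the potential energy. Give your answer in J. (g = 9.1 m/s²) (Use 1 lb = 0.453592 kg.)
Convert to SI: m = 36.9995 kg, h = 11.0 m
PE = mgh = (36.9995)(9.1)(11.0) = 3704 J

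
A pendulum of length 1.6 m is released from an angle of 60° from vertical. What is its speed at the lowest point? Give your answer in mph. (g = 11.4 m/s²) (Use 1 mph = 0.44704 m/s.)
h = L(1 − cosθ) = 1.6(1 − cos60°) = 0.8 m
v = √(2gh) = √(2·11.4·0.8) = 4.27083 m/s = 9.554 mph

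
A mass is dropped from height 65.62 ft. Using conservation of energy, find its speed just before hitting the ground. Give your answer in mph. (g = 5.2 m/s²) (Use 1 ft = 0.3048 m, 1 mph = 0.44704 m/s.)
Convert to SI: h = 20.001 m
mgh = ½mv² ⇒ v = √(2gh) = √(2·5.2·20.001) = 14.4226 m/s = 32.26 mph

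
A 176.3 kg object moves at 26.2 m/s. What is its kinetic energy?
KE = ½mv² = ½(176.3)(26.2)² = 60510 J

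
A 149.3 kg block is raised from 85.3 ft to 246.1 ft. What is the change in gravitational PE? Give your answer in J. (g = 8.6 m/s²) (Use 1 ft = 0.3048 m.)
Convert to SI: m = 149.3 kg, Δh = 49.0118 m
ΔPE = mgΔh = (149.3)(8.6)(49.0118) = 62930 J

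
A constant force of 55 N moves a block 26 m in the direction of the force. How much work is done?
W = F·d = (55)(26) = 1430 J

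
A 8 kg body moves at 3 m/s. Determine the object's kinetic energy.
KE = ½mv² = ½(8)(3)² = 36.0 J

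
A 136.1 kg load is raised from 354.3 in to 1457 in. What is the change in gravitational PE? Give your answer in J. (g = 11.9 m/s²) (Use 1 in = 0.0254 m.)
Convert to SI: m = 136.1 kg, Δh = 28.0086 m
ΔPE = mgΔh = (136.1)(11.9)(28.0086) = 45360 J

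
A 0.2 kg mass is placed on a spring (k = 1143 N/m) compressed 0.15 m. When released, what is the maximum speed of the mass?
½kx² = ½mv² ⇒ v = x√(k/m) = (0.15)√(1143/0.2) = 11.34 m/s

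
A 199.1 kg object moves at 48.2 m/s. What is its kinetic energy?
KE = ½mv² = ½(199.1)(48.2)² = 231300 J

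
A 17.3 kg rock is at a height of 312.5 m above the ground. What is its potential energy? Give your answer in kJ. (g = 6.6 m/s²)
PE = mgh = (17.3)(6.6)(312.5) = 35681.3 J = 35.68 kJ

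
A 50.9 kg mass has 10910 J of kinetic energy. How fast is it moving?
v = √(2·KE/m) = √(2·10910/50.9) = 20.7 m/s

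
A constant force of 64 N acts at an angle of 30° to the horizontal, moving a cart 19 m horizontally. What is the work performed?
W = F·d·cosθ = (64)(19)cos(30°) = 1053 J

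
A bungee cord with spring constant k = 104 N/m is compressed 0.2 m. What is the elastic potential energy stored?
PE = ½kx² = ½(104)(0.2)² = 2.08 J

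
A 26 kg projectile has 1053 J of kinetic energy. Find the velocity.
v = √(2·KE/m) = √(2·1053/26) = 9.0 m/s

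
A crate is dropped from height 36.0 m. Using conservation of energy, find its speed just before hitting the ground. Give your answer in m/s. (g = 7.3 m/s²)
mgh = ½mv² ⇒ v = √(2gh) = √(2·7.3·36.0) = 22.93 m/s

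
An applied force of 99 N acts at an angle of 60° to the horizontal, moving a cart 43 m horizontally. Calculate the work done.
W = F·d·cosθ = (99)(43)cos(60°) = 2129 J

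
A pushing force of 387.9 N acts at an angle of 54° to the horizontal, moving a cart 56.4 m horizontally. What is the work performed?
W = F·d·cosθ = (387.9)(56.4)cos(54°) = 12860 J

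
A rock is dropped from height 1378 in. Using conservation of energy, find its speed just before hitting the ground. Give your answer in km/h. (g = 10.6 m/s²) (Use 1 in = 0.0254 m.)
Convert to SI: h = 35.0012 m
mgh = ½mv² ⇒ v = √(2gh) = √(2·10.6·35.0012) = 27.2401 m/s = 98.06 km/h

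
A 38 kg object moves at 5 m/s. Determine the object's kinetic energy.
KE = ½mv² = ½(38)(5)² = 475.0 J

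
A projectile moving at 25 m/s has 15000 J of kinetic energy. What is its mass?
m = 2·KE/v² = 2·15000/(25)² = 48.0 kg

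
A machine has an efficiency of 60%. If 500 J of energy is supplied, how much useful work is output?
W_out = η·W_in = 0.6·500 = 300.0 J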